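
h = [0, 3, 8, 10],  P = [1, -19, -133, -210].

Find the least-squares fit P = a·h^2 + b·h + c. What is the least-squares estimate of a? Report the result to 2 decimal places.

From the data, Σh^2·h^2 = 14177, Σh^2·h = 1539, Σh^2 = 173, Σh·h = 173, Σh = 21, Σ1 = 4.
Moment sums: Σh^2·P = -29683, Σh·P = -3221, ΣP = -361.
Solving the 3×3 system (Gaussian elimination) gives a = -4666/2225, b = -107/2225, c = 312/445.

a = -2.10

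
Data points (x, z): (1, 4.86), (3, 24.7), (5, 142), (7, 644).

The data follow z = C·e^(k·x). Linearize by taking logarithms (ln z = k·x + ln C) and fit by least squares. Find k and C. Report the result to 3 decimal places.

k = 0.820, C = 2.162

Let Y = ln z. Fitting Y = k·x + ln C by least squares:
XᵀX = [[84.0000, 16.0000]; [16.0000, 4]], rhs = [81.2545, 16.2114]ᵀ  (here Σx = 16.0000, Σ(x)² = 84.0000, Σln z = 16.2114, Σx·ln z = 81.2545).
Δ = 84.0000·4 − (16.0000)² = 80.0000; k = (81.2545·4 − 16.0000·16.2114)/80.0000 = 0.82045, ln C = (84.0000·16.2114 − 16.0000·81.2545)/80.0000 = 0.77104, so C = exp(0.77104) = 2.16202.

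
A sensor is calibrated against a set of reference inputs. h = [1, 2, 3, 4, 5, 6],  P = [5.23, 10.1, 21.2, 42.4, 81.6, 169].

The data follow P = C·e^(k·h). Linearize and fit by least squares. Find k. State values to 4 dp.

Taking logs, ln P = k·h + ln C, so regress ln P on h.
Σh = 21.0000, Σ(h)² = 91.0000, Σln P = 20.2998, Σh·ln P = 83.2186.
Equations: 91.0000·k + 21.0000·ln C = 83.2186;  21.0000·k + 6·ln C = 20.2998.
Δ = 91.0000·6 − (21.0000)² = 105.0000; k = (83.2186·6 − 21.0000·20.2998)/105.0000 = 0.69538, ln C = (91.0000·20.2998 − 21.0000·83.2186)/105.0000 = 0.94946.

k = 0.6954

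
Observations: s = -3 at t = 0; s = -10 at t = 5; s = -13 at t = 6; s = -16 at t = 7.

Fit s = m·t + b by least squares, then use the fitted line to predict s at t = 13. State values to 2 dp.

ŝ = -25.45

Normal-equation sums: Σt·t = 110, Σt = 18, Σ1 = 4.
For Xᵀs: Σt·s = -240, Σs = -42.
Normal equations: [[110, 18]; [18, 4]]·[m, b]ᵀ = [-240, -42]ᵀ.
Eliminating b: 4·(row 1) − 18·(row 2) gives 116·m = 4·(-240) − 18·(-42) = -204, so m = -51/29.
Then b = ((-42) − 18·(-51/29))/4 = -75/29.
At t = 13: ŝ = (-51/29)·(13) + (-75/29)·(1) = -738/29.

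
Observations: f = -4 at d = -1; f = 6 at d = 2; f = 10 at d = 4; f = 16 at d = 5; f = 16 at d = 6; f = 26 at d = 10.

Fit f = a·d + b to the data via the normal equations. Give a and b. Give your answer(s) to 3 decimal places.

a = 2.721, b = -0.125

Normal-equation sums: Σd·d = 182, Σd = 26, Σ1 = 6.
And Σd·f = 492, Σf = 70.
Determinant 182·6 − 26² = 416.
a = (492·6 − 26·70)/416 = 283/104; b = (182·70 − 26·492)/416 = -1/8.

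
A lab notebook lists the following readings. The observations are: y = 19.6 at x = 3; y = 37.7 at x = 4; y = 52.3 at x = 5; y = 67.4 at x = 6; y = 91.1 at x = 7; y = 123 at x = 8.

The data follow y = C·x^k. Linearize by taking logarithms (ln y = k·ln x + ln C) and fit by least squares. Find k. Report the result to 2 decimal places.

k = 1.79

Linearized form: ln y = k·ln x + ln C. From the 6 transformed points,
Over the data: Σln x = 9.9115, Σ(ln x)² = 17.0401, Σln y = 24.0970, Σln x·ln y = 41.0003.
Normal system: [[17.0401, 9.9115]; [9.9115, 6]]·[k, ln C]ᵀ = [41.0003, 24.0970]ᵀ.
Slope k = (n·Σln x·ln y − Σln x·Σln y)/(n·Σ(ln x)² − (Σln x)²) = (6·41.0003 − 9.9115·24.0970)/4.0036 = 1.78974; ln C = (Σln y − k·Σln x)/n = 1.05968.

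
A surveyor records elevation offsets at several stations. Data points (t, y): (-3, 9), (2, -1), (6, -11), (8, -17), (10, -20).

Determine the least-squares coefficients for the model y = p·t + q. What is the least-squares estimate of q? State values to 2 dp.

Normal-equation sums: Σt·t = 213, Σt = 23, Σ1 = 5.
And Σt·y = -431, Σy = -40.
So AᵀA·[p, q]ᵀ = Aᵀy: [[213, 23]; [23, 5]]·[p, q]ᵀ = [-431, -40]ᵀ.
Determinant 213·5 − 23² = 536.
p = ((-431)·5 − 23·(-40))/536 = -1235/536; q = (213·(-40) − 23·(-431))/536 = 1393/536.

q = 2.60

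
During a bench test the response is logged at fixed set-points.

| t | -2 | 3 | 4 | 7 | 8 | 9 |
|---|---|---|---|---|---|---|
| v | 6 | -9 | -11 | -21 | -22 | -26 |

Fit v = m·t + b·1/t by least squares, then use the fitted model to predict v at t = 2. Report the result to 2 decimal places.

v̂ = -5.98

Compute the Gram sums: Σt·t = 223, Σt·1/t = 6, Σ1/t·1/t = 119893/254016.
Moment sums: Σt·v = -640, Σ1/t·v = -313/18.
Δ = 223·(119893/254016) − 6² = 17591563/254016.
m = ((-640)·(119893/254016) − 6·(-313/18))/(17591563/254016) = -50229184/17591563; b = (223·(-313/18) − 6·(-640))/(17591563/254016) = -9582048/17591563.
At t = 2: v̂ = (-50229184/17591563)·(2) + (-9582048/17591563)·(1/2) = -105249392/17591563.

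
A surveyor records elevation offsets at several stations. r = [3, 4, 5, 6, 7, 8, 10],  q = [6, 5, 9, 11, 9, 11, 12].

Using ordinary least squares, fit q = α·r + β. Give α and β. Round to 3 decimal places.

Forming XᵀX = [[299, 43]; [43, 7]] and Xᵀq = [420, 63]ᵀ gives XᵀX·[α, β]ᵀ = Xᵀq.
Δ = 299·7 − 43² = 244.
α = (420·7 − 43·63)/244 = 231/244; β = (299·63 − 43·420)/244 = 777/244.

α = 0.947, β = 3.184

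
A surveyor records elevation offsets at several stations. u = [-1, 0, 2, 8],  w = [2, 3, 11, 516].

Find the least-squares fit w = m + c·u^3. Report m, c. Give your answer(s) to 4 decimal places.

m = 2.9955, c = 1.0020

Compute the Gram sums: Σ1 = 4, Σu^3 = 519, Σu^3·u^3 = 262209.
Right-hand side: Σw = 532, Σu^3·w = 264278.
MᵀM·[m, c]ᵀ = Mᵀw becomes [[4, 519]; [519, 262209]]·[m, c]ᵀ = [532, 264278]ᵀ.
Δ = 4·262209 − 519² = 779475.
m = (532·262209 − 519·264278)/779475 = 778302/259825; c = (4·264278 − 519·532)/779475 = 781004/779475.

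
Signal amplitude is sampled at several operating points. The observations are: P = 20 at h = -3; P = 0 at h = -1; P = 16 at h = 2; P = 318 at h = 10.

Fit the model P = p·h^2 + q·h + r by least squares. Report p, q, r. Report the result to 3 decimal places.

With design matrix M, MᵀM = [[10098, 980, 114]; [980, 114, 8]; [114, 8, 4]] and MᵀP = [32044, 3152, 354]ᵀ.
Inverting the 3×3 Gram matrix, [p, q, r]ᵀ = [156851/52849, 114398/52849, -17/41]ᵀ.

p = 2.968, q = 2.165, r = -0.415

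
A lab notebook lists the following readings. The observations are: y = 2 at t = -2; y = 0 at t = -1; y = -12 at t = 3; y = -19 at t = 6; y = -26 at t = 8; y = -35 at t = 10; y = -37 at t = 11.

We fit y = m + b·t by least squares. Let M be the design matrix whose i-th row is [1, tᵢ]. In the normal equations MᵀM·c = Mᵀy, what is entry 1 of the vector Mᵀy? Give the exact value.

Entry 1 ↔ basis 1, so (Mᵀy)_{1} = Σᵢ yᵢ = (1)·(2) + (1)·(0) + (1)·(-12) + (1)·(-19) + (1)·(-26) + (1)·(-35) + (1)·(-37) = -127.

-127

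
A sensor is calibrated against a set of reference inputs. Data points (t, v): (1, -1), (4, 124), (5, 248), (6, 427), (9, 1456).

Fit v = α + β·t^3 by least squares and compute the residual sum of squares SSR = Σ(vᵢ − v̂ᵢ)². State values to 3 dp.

Forming XᵀX = [[5, 1135]; [1135, 597819]] and Xᵀv = [2254, 1192591]ᵀ gives XᵀX·[α, β]ᵀ = Xᵀv.
Eliminating β: 597819·(row 1) − 1135·(row 2) gives 1700870·α = 597819·2254 − 1135·1192591 = -6106759, so α = -6106759/1700870.
Then β = (1192591 − 1135·(-6106759/1700870))/597819 = 680933/340174.
Residuals: 500612/850435, -883921/1700870, 1169697/850435, -3029391/1700870, 286347/850435; SSR = 9854791/1700870.

SSR = 5.794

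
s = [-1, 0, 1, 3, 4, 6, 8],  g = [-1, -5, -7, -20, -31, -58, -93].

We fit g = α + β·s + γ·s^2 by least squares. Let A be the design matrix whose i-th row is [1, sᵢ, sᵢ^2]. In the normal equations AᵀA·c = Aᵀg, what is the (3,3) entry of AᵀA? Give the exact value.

Row 3 ↔ basis s^2, column 3 ↔ basis s^2, so (AᵀA)_{3,3} = Σᵢ (s^2)·(s^2) = (1)·(1) + (0)·(0) + (1)·(1) + (9)·(9) + (16)·(16) + (36)·(36) + (64)·(64) = 5731.

5731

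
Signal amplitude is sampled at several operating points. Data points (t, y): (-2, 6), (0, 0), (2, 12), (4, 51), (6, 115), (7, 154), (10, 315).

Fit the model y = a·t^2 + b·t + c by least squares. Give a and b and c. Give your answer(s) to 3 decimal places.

a = 3.043, b = 1.235, c = -2.336

From the data, Σt^2·t^2 = 13985, Σt^2·t = 1623, Σt^2 = 209, Σt·t = 209, Σt = 27, Σ1 = 7.
Right-hand side: Σt^2·y = 44074, Σt·y = 5134, Σy = 653.
XᵀX·[a, b, c]ᵀ = Xᵀy becomes [[13985, 1623, 209]; [1623, 209, 27]; [209, 27, 7]]·[a, b, c]ᵀ = [44074, 5134, 653]ᵀ.
Solving the 3×3 system (Gaussian elimination) gives a = 771381/253484, b = 313045/253484, c = -21152/9053.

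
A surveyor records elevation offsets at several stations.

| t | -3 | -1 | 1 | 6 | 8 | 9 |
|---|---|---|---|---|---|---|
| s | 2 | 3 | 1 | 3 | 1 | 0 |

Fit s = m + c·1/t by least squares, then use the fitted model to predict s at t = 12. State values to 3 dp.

ŝ = 1.595

Setting ∂/∂m … = 0 gives: 6·m + (5/72)·c = 10;  (5/72)·m + (11233/5184)·c = -49/24.
(Σ1 = 6, Σ1/t = 5/72, Σ1/t·1/t = 11233/5184, Σs = 10, Σ1/t·s = -49/24.)
det = 6·(11233/5184) − (5/72)² = 67373/5184.
m = (10·(11233/5184) − (5/72)·(-49/24))/(67373/5184) = 113065/67373; c = (6·(-49/24) − (5/72)·10)/(67373/5184) = -67104/67373.
At t = 12: ŝ = (113065/67373)·(1) + (-67104/67373)·(1/12) = 107473/67373.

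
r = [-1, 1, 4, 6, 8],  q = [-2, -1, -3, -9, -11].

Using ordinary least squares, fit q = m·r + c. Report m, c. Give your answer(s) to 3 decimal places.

m = -1.117, c = -1.180

From the data, Σr·r = 118, Σr = 18, Σ1 = 5.
Moment sums: Σr·q = -153, Σq = -26.
Determinant 118·5 − 18² = 266.
m = ((-153)·5 − 18·(-26))/266 = -297/266; c = (118·(-26) − 18·(-153))/266 = -157/133.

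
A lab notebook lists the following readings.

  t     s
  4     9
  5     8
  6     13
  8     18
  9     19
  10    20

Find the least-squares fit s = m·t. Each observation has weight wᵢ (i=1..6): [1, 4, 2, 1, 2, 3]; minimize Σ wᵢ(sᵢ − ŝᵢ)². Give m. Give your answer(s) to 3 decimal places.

m = 2.014

With design matrix M, MᵀWM = [[714]] and MᵀWs = [1438]ᵀ.
m = 1438/714 = 2.01401.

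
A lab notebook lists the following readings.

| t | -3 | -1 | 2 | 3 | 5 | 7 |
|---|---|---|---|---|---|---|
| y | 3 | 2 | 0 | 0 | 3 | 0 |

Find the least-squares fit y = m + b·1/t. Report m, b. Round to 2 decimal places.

m = 1.30, b = -1.43

From the data, Σ1 = 6, Σ1/t = -11/70, Σ1/t·1/t = 67589/44100.
For Xᵀy: Σy = 8, Σ1/t·y = -12/5.
Determinant 6·(67589/44100) − (-11/70)² = 26963/2940.
m = (8·(67589/44100) − (-11/70)·(-12/5))/(26963/2940) = 104816/80889; b = (6·(-12/5) − (-11/70)·8)/(26963/2940) = -38640/26963.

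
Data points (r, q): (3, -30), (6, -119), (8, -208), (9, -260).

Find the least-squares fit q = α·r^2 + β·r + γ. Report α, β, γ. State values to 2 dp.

α = -2.87, β = -3.93, γ = 7.69

AᵀA·[α, β, γ]ᵀ = Aᵀq reads: 12034·α + 1484·β + 190·γ = -38926;  1484·α + 190·β + 26·γ = -4808;  190·α + 26·β + 4·γ = -617.
Row-reducing yields α = -379/132, β = -173/44, γ = 1015/132.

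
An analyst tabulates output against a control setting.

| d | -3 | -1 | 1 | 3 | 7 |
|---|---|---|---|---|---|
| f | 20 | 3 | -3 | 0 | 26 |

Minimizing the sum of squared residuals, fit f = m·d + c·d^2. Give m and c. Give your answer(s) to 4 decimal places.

Entries of MᵀM: Σd·d = 69, Σd·d^2 = 343, Σd^2·d^2 = 2565.
And Σd·f = 116, Σd^2·f = 1454.
So MᵀM·[m, c]ᵀ = Mᵀf: [[69, 343]; [343, 2565]]·[m, c]ᵀ = [116, 1454]ᵀ.
Determinant 69·2565 − 343² = 59336.
m = (116·2565 − 343·1454)/59336 = -100591/29668; c = (69·1454 − 343·116)/59336 = 30269/29668.

m = -3.3906, c = 1.0203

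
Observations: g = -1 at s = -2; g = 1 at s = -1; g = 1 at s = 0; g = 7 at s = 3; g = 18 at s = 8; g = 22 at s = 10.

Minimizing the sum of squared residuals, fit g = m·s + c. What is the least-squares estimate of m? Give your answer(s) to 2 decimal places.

The normal equations are: 178·m + 18·c = 386;  18·m + 6·c = 48.
Eliminating c: 6·(row 1) − 18·(row 2) gives 744·m = 6·386 − 18·48 = 1452, so m = 121/62.
Then c = (48 − 18·(121/62))/6 = 133/62.

m = 1.95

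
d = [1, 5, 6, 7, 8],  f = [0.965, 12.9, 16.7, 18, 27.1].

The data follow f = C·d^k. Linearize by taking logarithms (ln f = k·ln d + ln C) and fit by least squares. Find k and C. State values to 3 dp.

Taking logs, ln f = k·ln d + ln C, so regress ln f on ln d.
AᵀA = [[13.9113, 7.4265]; [7.4265, 5]], rhs = [21.6458, 11.5269]ᵀ  (here Σln d = 7.4265, Σ(ln d)² = 13.9113, Σln f = 11.5269, Σln d·ln f = 21.6458).
Solving (det = 14.4030): k = 1.57077, ln C = -0.02770, so C = exp(-0.02770) = 0.97268.

k = 1.571, C = 0.973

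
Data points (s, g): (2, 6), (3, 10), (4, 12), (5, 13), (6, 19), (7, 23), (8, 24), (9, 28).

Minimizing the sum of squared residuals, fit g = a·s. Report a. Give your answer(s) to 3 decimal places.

From the data, Σs·s = 284.
Right-hand side: Σs·g = 874.
So MᵀM·[a]ᵀ = Mᵀg: [[284]]·[a]ᵀ = [874]ᵀ.
Hence a = 874 / 284 ≈ 3.07746.

a = 3.077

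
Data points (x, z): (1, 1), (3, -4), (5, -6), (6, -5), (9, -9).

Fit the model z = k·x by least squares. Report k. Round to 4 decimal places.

Setting ∂/∂k … = 0 gives: 152·k = -152.
(Σx·x = 152, Σx·z = -152.)
Hence k = -152 / 152 ≈ -1.

k = -1.0000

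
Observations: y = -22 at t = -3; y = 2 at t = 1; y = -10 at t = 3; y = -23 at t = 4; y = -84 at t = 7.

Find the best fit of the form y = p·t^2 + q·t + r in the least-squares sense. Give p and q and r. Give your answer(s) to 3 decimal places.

p = -2.036, q = 1.941, r = 2.155

The normal equations are: 2820·p + 408·q + 84·r = -4770;  408·p + 84·q + 12·r = -642;  84·p + 12·q + 5·r = -137.
(Σt^2·t^2 = 2820, Σt^2·t = 408, Σt^2 = 84, Σt·t = 84, Σt = 12, Σ1 = 5, Σt^2·y = -4770, Σt·y = -642, Σy = -137.)
Inverting the 3×3 Gram matrix, [p, q, r]ᵀ = [-4973/2442, 4739/2442, 877/407]ᵀ.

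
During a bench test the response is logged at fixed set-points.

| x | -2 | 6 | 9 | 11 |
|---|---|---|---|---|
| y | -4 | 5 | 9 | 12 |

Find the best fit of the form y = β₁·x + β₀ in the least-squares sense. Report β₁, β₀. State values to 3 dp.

Normal-equation sums: Σx·x = 242, Σx = 24, Σ1 = 4.
And Σx·y = 251, Σy = 22.
det = 242·4 − 24² = 392.
β₁ = (251·4 − 24·22)/392 = 17/14; β₀ = (242·22 − 24·251)/392 = -25/14.

β₁ = 1.214, β₀ = -1.786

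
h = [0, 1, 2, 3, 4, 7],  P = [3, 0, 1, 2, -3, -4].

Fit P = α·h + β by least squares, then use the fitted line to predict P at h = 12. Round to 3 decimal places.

P̂ = -8.838

Entries of MᵀM: Σh·h = 79, Σh = 17, Σ1 = 6.
Moment sums: Σh·P = -32, ΣP = -1.
Δ = 79·6 − 17² = 185.
α = ((-32)·6 − 17·(-1))/185 = -35/37; β = (79·(-1) − 17·(-32))/185 = 93/37.
At h = 12: P̂ = (-35/37)·(12) + (93/37)·(1) = -327/37.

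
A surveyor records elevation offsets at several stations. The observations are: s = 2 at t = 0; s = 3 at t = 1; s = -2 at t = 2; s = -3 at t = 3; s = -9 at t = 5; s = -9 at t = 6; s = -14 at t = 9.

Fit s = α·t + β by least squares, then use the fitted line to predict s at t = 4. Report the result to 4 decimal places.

Setting ∂/∂α … = 0 gives: 156·α + 26·β = -235;  26·α + 7·β = -32.
(Σt·t = 156, Σt = 26, Σ1 = 7, Σt·s = -235, Σs = -32.)
Determinant 156·7 − 26² = 416.
α = ((-235)·7 − 26·(-32))/416 = -813/416; β = (156·(-32) − 26·(-235))/416 = 43/16.
At t = 4: ŝ = (-813/416)·(4) + (43/16)·(1) = -1067/208.

ŝ = -5.1298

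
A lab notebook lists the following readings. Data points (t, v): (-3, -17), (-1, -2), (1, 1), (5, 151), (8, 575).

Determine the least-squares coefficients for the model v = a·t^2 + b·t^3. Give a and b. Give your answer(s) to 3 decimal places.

Setting ∂/∂a … = 0 gives: 4804·a + 35650·b = 40421;  35650·a + 278500·b = 313737.
Eliminating b: 278500·(row 1) − 35650·(row 2) gives 66991500·a = 278500·40421 − 35650·313737 = 72524450, so a = 1450489/1339830.
Then b = (313737 − 35650·(1450489/1339830))/278500 = 33091949/33495750.

a = 1.083, b = 0.988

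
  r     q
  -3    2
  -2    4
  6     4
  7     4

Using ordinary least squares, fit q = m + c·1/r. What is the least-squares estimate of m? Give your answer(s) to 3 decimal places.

m = 3.656

The normal system XᵀX·[m, c]ᵀ = Xᵀq is [[4, -11/21]; [-11/21, 361/882]]·[m, c]ᵀ = [14, -10/7]ᵀ.
Eliminating c: (361/882)·(row 1) − (-11/21)·(row 2) gives (601/441)·m = (361/882)·14 − (-11/21)·(-10/7) = 2197/441, so m = 2197/601.
Then c = ((-10/7) − (-11/21)·(2197/601))/(361/882) = 714/601.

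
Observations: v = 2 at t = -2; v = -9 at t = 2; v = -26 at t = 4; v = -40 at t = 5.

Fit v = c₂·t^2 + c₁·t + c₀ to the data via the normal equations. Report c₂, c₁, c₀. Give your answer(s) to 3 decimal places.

Compute the Gram sums: Σt^2·t^2 = 913, Σt^2·t = 189, Σt^2 = 49, Σt·t = 49, Σt = 9, Σ1 = 4.
Right-hand side: Σt^2·v = -1444, Σt·v = -326, Σv = -73.
Normal equations: [[913, 189, 49]; [189, 49, 9]; [49, 9, 4]]·[c₂, c₁, c₀]ᵀ = [-1444, -326, -73]ᵀ.
Inverting the 3×3 Gram matrix, [c₂, c₁, c₀]ᵀ = [-409/372, -1621/620, 512/465]ᵀ.

c₂ = -1.099, c₁ = -2.615, c₀ = 1.101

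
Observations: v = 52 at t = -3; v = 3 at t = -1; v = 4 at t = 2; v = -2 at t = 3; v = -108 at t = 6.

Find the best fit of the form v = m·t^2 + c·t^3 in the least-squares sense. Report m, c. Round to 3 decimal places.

XᵀX·[m, c]ᵀ = Xᵀv reads: 1475·m + 7807·c = -3419;  7807·m + 48179·c = -24757.
(Σt^2·t^2 = 1475, Σt^2·t^3 = 7807, Σt^3·t^3 = 48179, Σt^2·v = -3419, Σt^3·v = -24757.)
det = 1475·48179 − 7807² = 10114776.
m = ((-3419)·48179 − 7807·(-24757))/10114776 = 4758983/1685796; c = (1475·(-24757) − 7807·(-3419))/10114776 = -1637407/1685796.

m = 2.823, c = -0.971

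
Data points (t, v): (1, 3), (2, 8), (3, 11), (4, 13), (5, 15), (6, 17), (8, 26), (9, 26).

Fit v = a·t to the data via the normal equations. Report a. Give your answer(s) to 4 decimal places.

MᵀM·[a]ᵀ = Mᵀv reads: 236·a = 723.
Hence a = 723 / 236 ≈ 3.06356.

a = 3.0636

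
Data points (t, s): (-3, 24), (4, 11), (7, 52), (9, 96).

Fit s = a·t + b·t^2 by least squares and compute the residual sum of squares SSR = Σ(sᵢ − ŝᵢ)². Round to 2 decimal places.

SSR = 0.59

Sums needed: Σt·t = 155, Σt·t^2 = 1109, Σt^2·t^2 = 9299.
And Σt·s = 1200, Σt^2·s = 10716.
Δ = 155·9299 − 1109² = 211464.
a = (1200·9299 − 1109·10716)/211464 = -60437/17622; b = (155·10716 − 1109·1200)/211464 = 27515/17622.
Residuals: -1003/2937, -775/2937, -1472/2937, 35/89; SSR = 1739/2937.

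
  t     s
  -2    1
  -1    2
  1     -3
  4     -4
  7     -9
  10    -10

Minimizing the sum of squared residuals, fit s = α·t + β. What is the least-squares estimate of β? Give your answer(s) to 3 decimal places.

β = -0.600

The normal equations are: 171·α + 19·β = -186;  19·α + 6·β = -23.
Determinant 171·6 − 19² = 665.
α = ((-186)·6 − 19·(-23))/665 = -97/95; β = (171·(-23) − 19·(-186))/665 = -3/5.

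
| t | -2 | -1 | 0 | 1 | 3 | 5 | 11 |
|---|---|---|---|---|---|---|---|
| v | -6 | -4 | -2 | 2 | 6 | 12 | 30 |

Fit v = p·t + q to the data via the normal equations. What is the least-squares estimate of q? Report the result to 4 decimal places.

Compute the Gram sums: Σt·t = 161, Σt = 17, Σ1 = 7.
Moment sums: Σt·v = 426, Σv = 38.
det = 161·7 − 17² = 838.
p = (426·7 − 17·38)/838 = 1168/419; q = (161·38 − 17·426)/838 = -562/419.

q = -1.3413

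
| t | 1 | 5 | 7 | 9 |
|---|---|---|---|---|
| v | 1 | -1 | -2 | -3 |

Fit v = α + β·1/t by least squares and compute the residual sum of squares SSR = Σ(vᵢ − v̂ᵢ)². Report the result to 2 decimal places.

Setting ∂/∂α … = 0 gives: 4·α + (458/315)·β = -5;  (458/315)·α + (106444/99225)·β = 19/105.
(Σ1 = 4, Σ1/t = 458/315, Σ1/t·1/t = 106444/99225, Σv = -5, Σ1/t·v = 19/105.)
Eliminating β: (106444/99225)·(row 1) − (458/315)·(row 2) gives (72004/33075)·α = (106444/99225)·(-5) − (458/315)·(19/105) = -558326/99225, so α = -279163/108006.
Then β = ((19/105) − (458/315)·(-279163/108006))/(106444/99225) = 132195/36002.
Residuals: -4708/54003, 45920/54003, 3248/54003, -14820/18001; SSR = 76256/54003.

SSR = 1.41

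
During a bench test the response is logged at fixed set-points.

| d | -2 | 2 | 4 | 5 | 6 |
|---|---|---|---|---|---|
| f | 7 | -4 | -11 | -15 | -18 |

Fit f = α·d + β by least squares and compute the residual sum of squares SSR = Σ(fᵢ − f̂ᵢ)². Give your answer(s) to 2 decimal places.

SSR = 1.90

Forming XᵀX = [[85, 15]; [15, 5]] and Xᵀf = [-249, -41]ᵀ gives XᵀX·[α, β]ᵀ = Xᵀf.
det = 85·5 − 15² = 200.
α = ((-249)·5 − 15·(-41))/200 = -63/20; β = (85·(-41) − 15·(-249))/200 = 5/4.
Residuals: -11/20, 21/20, 7/20, -1/2, -7/20; SSR = 19/10.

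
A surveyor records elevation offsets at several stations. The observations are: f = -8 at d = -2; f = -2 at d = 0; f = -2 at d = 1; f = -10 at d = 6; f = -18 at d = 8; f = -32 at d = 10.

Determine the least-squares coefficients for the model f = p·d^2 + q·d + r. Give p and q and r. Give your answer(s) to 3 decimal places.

Sums needed: Σd^2·d^2 = 15409, Σd^2·d = 1721, Σd^2 = 205, Σd·d = 205, Σd = 23, Σ1 = 6.
And Σd^2·f = -4746, Σd·f = -510, Σf = -72.
So MᵀM·[p, q, r]ᵀ = Mᵀf: [[15409, 1721, 205]; [1721, 205, 23]; [205, 23, 6]]·[p, q, r]ᵀ = [-4746, -510, -72]ᵀ.
Solving the 3×3 system (Gaussian elimination) gives p = -12063/26857, q = 42765/26857, r = -74064/26857.

p = -0.449, q = 1.592, r = -2.758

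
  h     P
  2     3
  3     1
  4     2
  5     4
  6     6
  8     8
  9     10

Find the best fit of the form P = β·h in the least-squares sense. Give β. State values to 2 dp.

β = 0.97

Entries of XᵀX: Σh·h = 235.
Right-hand side: Σh·P = 227.
β = 227/235 = 0.965957.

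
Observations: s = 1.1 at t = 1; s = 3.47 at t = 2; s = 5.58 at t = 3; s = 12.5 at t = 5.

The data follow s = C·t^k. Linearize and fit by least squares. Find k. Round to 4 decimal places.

Taking logs, ln s = k·ln t + ln C, so regress ln s on ln t.
Sums: Σln t = 3.4012, Σ(ln t)² = 4.2777, Σln s = 5.5844, Σln t·ln s = 6.8161.
Normal system: [[4.2777, 3.4012]; [3.4012, 4]]·[k, ln C]ᵀ = [6.8161, 5.5844]ᵀ.
Solving (det = 5.5426): k = 1.49222, ln C = 0.12726.

k = 1.4922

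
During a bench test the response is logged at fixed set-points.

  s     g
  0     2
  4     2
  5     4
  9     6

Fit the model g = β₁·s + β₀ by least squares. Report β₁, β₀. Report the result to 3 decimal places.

β₁ = 0.463, β₀ = 1.415

The normal system MᵀM·[β₁, β₀]ᵀ = Mᵀg is [[122, 18]; [18, 4]]·[β₁, β₀]ᵀ = [82, 14]ᵀ.
Eliminating β₀: 4·(row 1) − 18·(row 2) gives 164·β₁ = 4·82 − 18·14 = 76, so β₁ = 19/41.
Then β₀ = (14 − 18·(19/41))/4 = 58/41.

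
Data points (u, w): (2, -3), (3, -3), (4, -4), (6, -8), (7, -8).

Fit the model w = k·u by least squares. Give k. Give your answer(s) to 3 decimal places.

k = -1.184

Sums needed: Σu·u = 114.
Moment sums: Σu·w = -135.
Normal equations: [[114]]·[k]ᵀ = [-135]ᵀ.
k = (-135)/114 = -1.18421.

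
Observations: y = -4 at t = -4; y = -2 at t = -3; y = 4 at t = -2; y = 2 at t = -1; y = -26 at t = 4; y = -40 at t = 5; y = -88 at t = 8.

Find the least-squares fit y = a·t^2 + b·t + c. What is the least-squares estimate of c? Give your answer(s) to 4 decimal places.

c = 0.9167

Compute the Gram sums: Σt^2·t^2 = 5331, Σt^2·t = 601, Σt^2 = 135, Σt·t = 135, Σt = 7, Σ1 = 7.
And Σt^2·y = -7112, Σt·y = -996, Σy = -154.
MᵀM·[a, b, c]ᵀ = Mᵀy becomes [[5331, 601, 135]; [601, 135, 7]; [135, 7, 7]]·[a, b, c]ᵀ = [-7112, -996, -154]ᵀ.
Solving the 3×3 system (Gaussian elimination) gives a = -241157/230921, b = -641065/230921, c = 211688/230921.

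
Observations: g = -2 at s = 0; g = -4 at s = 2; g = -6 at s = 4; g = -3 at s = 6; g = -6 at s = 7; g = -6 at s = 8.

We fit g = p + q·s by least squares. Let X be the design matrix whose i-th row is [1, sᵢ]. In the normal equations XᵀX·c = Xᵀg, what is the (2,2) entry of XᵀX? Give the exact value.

Row 2 ↔ basis s, column 2 ↔ basis s, so (XᵀX)_{2,2} = Σᵢ (s)·(s) = (0)·(0) + (2)·(2) + (4)·(4) + (6)·(6) + (7)·(7) + (8)·(8) = 169.

169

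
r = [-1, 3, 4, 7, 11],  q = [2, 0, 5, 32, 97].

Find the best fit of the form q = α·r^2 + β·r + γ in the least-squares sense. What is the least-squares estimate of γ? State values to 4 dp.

γ = -1.6317

The normal system MᵀM·[α, β, γ]ᵀ = Mᵀq is [[17380, 1764, 196]; [1764, 196, 24]; [196, 24, 5]]·[α, β, γ]ᵀ = [13387, 1309, 136]ᵀ.
Row-reducing yields α = 69203/66152, β = -167809/66152, γ = -26985/16538.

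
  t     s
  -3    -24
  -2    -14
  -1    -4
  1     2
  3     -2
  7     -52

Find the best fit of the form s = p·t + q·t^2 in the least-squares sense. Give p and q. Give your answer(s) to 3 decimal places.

p = 3.544, q = -1.560

Setting ∂/∂p … = 0 gives: 73·p + 335·q = -264;  335·p + 2581·q = -2840.
det = 73·2581 − 335² = 76188.
p = ((-264)·2581 − 335·(-2840))/76188 = 67504/19047; q = (73·(-2840) − 335·(-264))/76188 = -29720/19047.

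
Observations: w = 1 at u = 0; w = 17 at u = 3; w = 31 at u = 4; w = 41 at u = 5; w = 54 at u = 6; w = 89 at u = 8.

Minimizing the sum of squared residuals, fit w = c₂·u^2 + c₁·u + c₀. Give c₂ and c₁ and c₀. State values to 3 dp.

MᵀM·[c₂, c₁, c₀]ᵀ = Mᵀw reads: 6354·c₂ + 944·c₁ + 150·c₀ = 9314;  944·c₂ + 150·c₁ + 26·c₀ = 1416;  150·c₂ + 26·c₁ + 6·c₀ = 233.
Inverting the 3×3 Gram matrix, [c₂, c₁, c₀]ᵀ = [771/770, 2309/770, 621/770]ᵀ.

c₂ = 1.001, c₁ = 2.999, c₀ = 0.806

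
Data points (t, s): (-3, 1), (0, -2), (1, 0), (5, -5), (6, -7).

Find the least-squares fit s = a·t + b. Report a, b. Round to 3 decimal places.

The normal equations are: 71·a + 9·b = -70;  9·a + 5·b = -13.
(Σt·t = 71, Σt = 9, Σ1 = 5, Σt·s = -70, Σs = -13.)
Δ = 71·5 − 9² = 274.
a = ((-70)·5 − 9·(-13))/274 = -233/274; b = (71·(-13) − 9·(-70))/274 = -293/274.

a = -0.850, b = -1.069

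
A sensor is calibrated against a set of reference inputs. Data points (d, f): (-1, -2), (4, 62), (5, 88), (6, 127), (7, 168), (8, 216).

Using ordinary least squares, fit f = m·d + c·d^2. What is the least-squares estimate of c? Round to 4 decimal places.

MᵀM·[m, c]ᵀ = Mᵀf reads: 191·m + 1259·c = 4356;  1259·m + 8675·c = 29818.
(Σd·d = 191, Σd·d^2 = 1259, Σd^2·d^2 = 8675, Σd·f = 4356, Σd^2·f = 29818.)
Eliminating c: 8675·(row 1) − 1259·(row 2) gives 71844·m = 8675·4356 − 1259·29818 = 247438, so m = 123719/35922.
Then c = (29818 − 1259·(123719/35922))/8675 = 105517/35922.

c = 2.9374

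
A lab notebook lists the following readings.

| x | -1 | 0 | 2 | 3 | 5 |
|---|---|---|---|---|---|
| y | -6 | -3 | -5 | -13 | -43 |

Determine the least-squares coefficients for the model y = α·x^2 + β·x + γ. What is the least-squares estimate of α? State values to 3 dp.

Forming AᵀA = [[723, 159, 39]; [159, 39, 9]; [39, 9, 5]] and Aᵀy = [-1218, -258, -70]ᵀ gives AᵀA·[α, β, γ]ᵀ = Aᵀy.
Inverting the 3×3 Gram matrix, [α, β, γ]ᵀ = [-500/231, 610/231, -144/77]ᵀ.

α = -2.165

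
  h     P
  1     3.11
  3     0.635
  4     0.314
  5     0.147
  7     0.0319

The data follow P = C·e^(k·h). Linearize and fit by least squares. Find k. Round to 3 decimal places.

k = -0.760

With ln Pᵢ as the transformed response and hᵢ as the regressor:
Σh = 20.0000, Σ(h)² = 100.0000, Σln P = -5.8403, Σh·ln P = -38.5639.
Normal system: [[100.0000, 20.0000]; [20.0000, 5]]·[k, ln C]ᵀ = [-38.5639, -5.8403]ᵀ.
Solving (det = 100.0000): k = -0.76013, ln C = 1.87243.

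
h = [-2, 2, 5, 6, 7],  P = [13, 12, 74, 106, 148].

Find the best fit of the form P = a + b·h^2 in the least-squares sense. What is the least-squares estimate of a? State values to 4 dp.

a = 0.1068

From the data, Σ1 = 5, Σh^2 = 118, Σh^2·h^2 = 4354.
For MᵀP: ΣP = 353, Σh^2·P = 13018.
Determinant 5·4354 − 118² = 7846.
a = (353·4354 − 118·13018)/7846 = 419/3923; b = (5·13018 − 118·353)/7846 = 11718/3923.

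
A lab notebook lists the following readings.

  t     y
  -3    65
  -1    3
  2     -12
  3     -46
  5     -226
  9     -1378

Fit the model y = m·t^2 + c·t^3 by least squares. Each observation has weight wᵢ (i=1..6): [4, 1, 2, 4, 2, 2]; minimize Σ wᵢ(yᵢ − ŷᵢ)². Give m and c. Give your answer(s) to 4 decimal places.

The normal system MᵀWM·[m, c]ᵀ = MᵀWy is [[15053, 124411]; [124411, 1100093]]·[m, c]ᵀ = [-233945, -2077807]ᵀ.
Eliminating c: 1100093·(row 1) − 124411·(row 2) gives 1081603008·m = 1100093·(-233945) − 124411·(-2077807) = 1140789792, so m = 11883227/11266698.
Then c = ((-2077807) − 124411·(11883227/11266698))/1100093 = -22623931/11266698.

m = 1.0547, c = -2.0080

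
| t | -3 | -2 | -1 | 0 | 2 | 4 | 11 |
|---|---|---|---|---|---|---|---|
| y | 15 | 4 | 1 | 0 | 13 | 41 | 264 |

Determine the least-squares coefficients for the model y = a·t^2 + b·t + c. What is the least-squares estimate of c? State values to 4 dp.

c = 0.9150

Forming AᵀA = [[15011, 1367, 155]; [1367, 155, 11]; [155, 11, 7]] and Aᵀy = [32804, 3040, 338]ᵀ gives AᵀA·[a, b, c]ᵀ = Aᵀy.
Row-reducing yields a = 584819/290922, b = 529207/290922, c = 44367/48487.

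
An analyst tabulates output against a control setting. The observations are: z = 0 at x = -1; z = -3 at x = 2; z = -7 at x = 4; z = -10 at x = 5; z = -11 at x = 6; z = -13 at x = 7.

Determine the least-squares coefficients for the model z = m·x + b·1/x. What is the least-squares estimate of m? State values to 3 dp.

m = -1.925

Setting ∂/∂m … = 0 gives: 131·m + 6·b = -241;  6·m + (247081/176400)·b = -751/84.
(Σx·x = 131, Σx·1/x = 6, Σ1/x·1/x = 247081/176400, Σx·z = -241, Σ1/x·z = -751/84.)
det = 131·(247081/176400) − 6² = 26017211/176400.
m = ((-241)·(247081/176400) − 6·(-751/84))/(26017211/176400) = -50083921/26017211; b = (131·(-751/84) − 6·(-241))/(26017211/176400) = 48474300/26017211.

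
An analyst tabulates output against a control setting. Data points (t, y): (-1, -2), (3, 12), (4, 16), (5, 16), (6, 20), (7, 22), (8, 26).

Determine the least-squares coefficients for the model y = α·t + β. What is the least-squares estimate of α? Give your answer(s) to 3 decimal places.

Setting ∂/∂α … = 0 gives: 200·α + 32·β = 664;  32·α + 7·β = 110.
Eliminating β: 7·(row 1) − 32·(row 2) gives 376·α = 7·664 − 32·110 = 1128, so α = 3.
Then β = (110 − 32·3)/7 = 2.

α = 3.000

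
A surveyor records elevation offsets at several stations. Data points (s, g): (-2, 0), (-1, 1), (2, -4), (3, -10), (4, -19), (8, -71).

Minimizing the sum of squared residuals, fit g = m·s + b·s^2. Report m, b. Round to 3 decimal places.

m = -0.911, b = -0.986

Normal-equation sums: Σs·s = 98, Σs·s^2 = 602, Σs^2·s^2 = 4466.
For Xᵀg: Σs·g = -683, Σs^2·g = -4953.
XᵀX·[m, b]ᵀ = Xᵀg becomes [[98, 602]; [602, 4466]]·[m, b]ᵀ = [-683, -4953]ᵀ.
Eliminating b: 4466·(row 1) − 602·(row 2) gives 75264·m = 4466·(-683) − 602·(-4953) = -68572, so m = -2449/2688.
Then b = ((-4953) − 602·(-2449/2688))/4466 = -2651/2688.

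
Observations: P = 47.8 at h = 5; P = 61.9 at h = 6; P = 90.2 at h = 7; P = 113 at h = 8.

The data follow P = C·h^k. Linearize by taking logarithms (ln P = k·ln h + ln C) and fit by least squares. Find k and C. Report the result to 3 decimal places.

k = 1.884, C = 2.242

With ln Pᵢ as the transformed response and ln hᵢ as the regressor:
Σln h = 7.4265, Σ(ln h)² = 13.9113, Σln P = 17.2220, Σln h·ln P = 32.2065.
Equations: 13.9113·k + 7.4265·ln C = 32.2065;  7.4265·k + 4·ln C = 17.2220.
Δ = 13.9113·4 − (7.4265)² = 0.4917; k = (32.2065·4 − 7.4265·17.2220)/0.4917 = 1.88411, ln C = (13.9113·17.2220 − 7.4265·32.2065)/0.4917 = 0.80737, so C = exp(0.80737) = 2.24201.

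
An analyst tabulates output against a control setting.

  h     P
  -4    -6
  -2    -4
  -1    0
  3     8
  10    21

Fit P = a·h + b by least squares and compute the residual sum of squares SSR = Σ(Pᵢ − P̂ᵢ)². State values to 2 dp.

Sums needed: Σh·h = 130, Σh = 6, Σ1 = 5.
Right-hand side: Σh·P = 266, ΣP = 19.
So XᵀX·[a, b]ᵀ = XᵀP: [[130, 6]; [6, 5]]·[a, b]ᵀ = [266, 19]ᵀ.
det = 130·5 − 6² = 614.
a = (266·5 − 6·19)/614 = 608/307; b = (130·19 − 6·266)/614 = 437/307.
Residuals: 153/307, -449/307, 171/307, 195/307, -70/307; SSR = 968/307.

SSR = 3.15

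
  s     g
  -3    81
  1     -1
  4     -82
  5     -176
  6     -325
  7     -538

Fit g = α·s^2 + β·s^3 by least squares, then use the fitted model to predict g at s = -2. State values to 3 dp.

AᵀA·[α, β]ᵀ = Aᵀg reads: 4660·α + 28490·β = -43046;  28490·α + 184756·β = -284170.
(Σs^2·s^2 = 4660, Σs^2·s^3 = 28490, Σs^3·s^3 = 184756, Σs^2·g = -43046, Σs^3·g = -284170.)
det = 4660·184756 − 28490² = 49282860.
α = ((-43046)·184756 − 28490·(-284170))/49282860 = 1083307/373355; β = (4660·(-284170) − 28490·(-43046))/49282860 = -1630861/821381.
At s = -2: ĝ = (1083307/373355)·(4) + (-1630861/821381)·(-8) = 112899948/4106905.

ĝ = 27.490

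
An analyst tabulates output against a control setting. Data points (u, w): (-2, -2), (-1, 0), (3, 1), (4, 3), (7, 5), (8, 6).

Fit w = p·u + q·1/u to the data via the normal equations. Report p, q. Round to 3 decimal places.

Normal-equation sums: Σu·u = 143, Σu·1/u = 6, Σ1/u·1/u = 41197/28224.
Moment sums: Σu·w = 102, Σ1/u·w = 149/42.
Normal equations: [[143, 6]; [6, 41197/28224]]·[p, q]ᵀ = [102, 149/42]ᵀ.
Determinant 143·(41197/28224) − 6² = 4875107/28224.
p = (102·(41197/28224) − 6·(149/42))/(4875107/28224) = 3601326/4875107; q = (143·(149/42) − 6·102)/(4875107/28224) = -2954784/4875107.

p = 0.739, q = -0.606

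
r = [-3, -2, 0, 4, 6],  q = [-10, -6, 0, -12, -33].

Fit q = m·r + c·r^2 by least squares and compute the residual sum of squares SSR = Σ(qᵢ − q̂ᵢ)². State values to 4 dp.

SSR = 4.1382

Compute the Gram sums: Σr·r = 65, Σr·r^2 = 245, Σr^2·r^2 = 1649.
Right-hand side: Σr·q = -204, Σr^2·q = -1494.
Normal equations: [[65, 245]; [245, 1649]]·[m, c]ᵀ = [-204, -1494]ᵀ.
Determinant 65·1649 − 245² = 47160.
m = ((-204)·1649 − 245·(-1494))/47160 = 4939/7860; c = (65·(-1494) − 245·(-204))/47160 = -1571/1572.
Residuals: 576/655, -977/1310, 0, 967/655, -1039/1310; SSR = 5421/1310.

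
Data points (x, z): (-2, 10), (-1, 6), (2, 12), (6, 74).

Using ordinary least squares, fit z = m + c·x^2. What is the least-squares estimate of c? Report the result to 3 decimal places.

c = 1.957

From the data, Σ1 = 4, Σx^2 = 45, Σx^2·x^2 = 1329.
For Mᵀz: Σz = 102, Σx^2·z = 2758.
Normal equations: [[4, 45]; [45, 1329]]·[m, c]ᵀ = [102, 2758]ᵀ.
Eliminating c: 1329·(row 1) − 45·(row 2) gives 3291·m = 1329·102 − 45·2758 = 11448, so m = 3816/1097.
Then c = (2758 − 45·(3816/1097))/1329 = 6442/3291.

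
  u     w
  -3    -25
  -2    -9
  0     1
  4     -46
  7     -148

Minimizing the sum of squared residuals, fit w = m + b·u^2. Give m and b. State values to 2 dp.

The normal system XᵀX·[m, b]ᵀ = Xᵀw is [[5, 78]; [78, 2754]]·[m, b]ᵀ = [-227, -8249]ᵀ.
det = 5·2754 − 78² = 7686.
m = ((-227)·2754 − 78·(-8249))/7686 = 3044/1281; b = (5·(-8249) − 78·(-227))/7686 = -23539/7686.

m = 2.38, b = -3.06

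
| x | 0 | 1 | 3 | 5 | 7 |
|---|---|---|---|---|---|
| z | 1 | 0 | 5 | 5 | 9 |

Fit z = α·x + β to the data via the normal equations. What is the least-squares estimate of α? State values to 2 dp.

α = 1.19

Normal-equation sums: Σx·x = 84, Σx = 16, Σ1 = 5.
And Σx·z = 103, Σz = 20.
So AᵀA·[α, β]ᵀ = Aᵀz: [[84, 16]; [16, 5]]·[α, β]ᵀ = [103, 20]ᵀ.
Determinant 84·5 − 16² = 164.
α = (103·5 − 16·20)/164 = 195/164; β = (84·20 − 16·103)/164 = 8/41.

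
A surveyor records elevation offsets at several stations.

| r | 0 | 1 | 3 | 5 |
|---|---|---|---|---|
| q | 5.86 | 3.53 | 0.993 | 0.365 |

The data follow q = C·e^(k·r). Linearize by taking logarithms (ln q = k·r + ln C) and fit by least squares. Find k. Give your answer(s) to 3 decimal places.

With ln qᵢ as the transformed response and rᵢ as the regressor:
XᵀX = [[35.0000, 9.0000]; [9.0000, 4]], rhs = [-3.7991, 2.0146]ᵀ  (here Σr = 9.0000, Σ(r)² = 35.0000, Σln q = 2.0146, Σr·ln q = -3.7991).
Δ = 35.0000·4 − (9.0000)² = 59.0000; k = (-3.7991·4 − 9.0000·2.0146)/59.0000 = -0.56487, ln C = (35.0000·2.0146 − 9.0000·-3.7991)/59.0000 = 1.77460.

k = -0.565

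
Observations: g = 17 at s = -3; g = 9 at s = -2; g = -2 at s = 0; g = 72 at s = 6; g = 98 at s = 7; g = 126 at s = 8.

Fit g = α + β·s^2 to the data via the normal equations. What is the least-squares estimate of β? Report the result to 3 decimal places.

Setting ∂/∂α … = 0 gives: 6·α + 162·β = 320;  162·α + 7890·β = 15647.
(Σ1 = 6, Σs^2 = 162, Σs^2·s^2 = 7890, Σg = 320, Σs^2·g = 15647.)
Δ = 6·7890 − 162² = 21096.
α = (320·7890 − 162·15647)/21096 = -1669/3516; β = (6·15647 − 162·320)/21096 = 7007/3516.

β = 1.993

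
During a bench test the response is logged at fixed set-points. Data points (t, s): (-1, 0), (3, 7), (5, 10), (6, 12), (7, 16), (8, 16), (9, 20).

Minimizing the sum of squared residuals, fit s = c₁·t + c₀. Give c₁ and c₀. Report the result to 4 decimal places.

With design matrix A, AᵀA = [[265, 37]; [37, 7]] and Aᵀs = [563, 81]ᵀ.
Eliminating c₀: 7·(row 1) − 37·(row 2) gives 486·c₁ = 7·563 − 37·81 = 944, so c₁ = 472/243.
Then c₀ = (81 − 37·(472/243))/7 = 317/243.

c₁ = 1.9424, c₀ = 1.3045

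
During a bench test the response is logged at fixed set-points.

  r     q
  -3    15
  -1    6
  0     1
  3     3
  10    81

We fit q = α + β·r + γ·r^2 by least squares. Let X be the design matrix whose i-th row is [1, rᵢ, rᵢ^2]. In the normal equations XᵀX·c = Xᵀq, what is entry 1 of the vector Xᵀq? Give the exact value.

106

Entry 1 ↔ basis 1, so (Xᵀq)_{1} = Σᵢ qᵢ = (1)·(15) + (1)·(6) + (1)·(1) + (1)·(3) + (1)·(81) = 106.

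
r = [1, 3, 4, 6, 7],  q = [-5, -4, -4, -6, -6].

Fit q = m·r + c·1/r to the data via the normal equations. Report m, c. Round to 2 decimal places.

The normal equations are: 111·m + 5·c = -111;  5·m + (8621/7056)·c = -193/21.
det = 111·(8621/7056) − 5² = 260177/2352.
m = ((-111)·(8621/7056) − 5·(-193/21))/(260177/2352) = -210897/260177; c = (111·(-193/21) − 5·(-111))/(260177/2352) = -1094016/260177.

m = -0.81, c = -4.20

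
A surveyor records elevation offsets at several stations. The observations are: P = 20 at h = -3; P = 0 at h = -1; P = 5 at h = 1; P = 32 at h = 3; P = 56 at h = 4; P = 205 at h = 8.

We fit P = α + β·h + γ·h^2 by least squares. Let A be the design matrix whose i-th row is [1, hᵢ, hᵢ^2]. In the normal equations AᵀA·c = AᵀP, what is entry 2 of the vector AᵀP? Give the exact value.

Entry 2 ↔ basis h, so (AᵀP)_{2} = Σᵢ (h)·Pᵢ = (-3)·(20) + (-1)·(0) + (1)·(5) + (3)·(32) + (4)·(56) + (8)·(205) = 1905.

1905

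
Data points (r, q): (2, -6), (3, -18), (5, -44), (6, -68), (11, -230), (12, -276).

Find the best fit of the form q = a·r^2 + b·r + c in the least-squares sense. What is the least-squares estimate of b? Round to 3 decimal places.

b = 0.951

Compute the Gram sums: Σr^2·r^2 = 37395, Σr^2·r = 3435, Σr^2 = 339, Σr·r = 339, Σr = 39, Σ1 = 6.
Moment sums: Σr^2·q = -71308, Σr·q = -6536, Σq = -642.
Row-reducing yields a = -14243/7176, b = 6823/7176, c = -27/26.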